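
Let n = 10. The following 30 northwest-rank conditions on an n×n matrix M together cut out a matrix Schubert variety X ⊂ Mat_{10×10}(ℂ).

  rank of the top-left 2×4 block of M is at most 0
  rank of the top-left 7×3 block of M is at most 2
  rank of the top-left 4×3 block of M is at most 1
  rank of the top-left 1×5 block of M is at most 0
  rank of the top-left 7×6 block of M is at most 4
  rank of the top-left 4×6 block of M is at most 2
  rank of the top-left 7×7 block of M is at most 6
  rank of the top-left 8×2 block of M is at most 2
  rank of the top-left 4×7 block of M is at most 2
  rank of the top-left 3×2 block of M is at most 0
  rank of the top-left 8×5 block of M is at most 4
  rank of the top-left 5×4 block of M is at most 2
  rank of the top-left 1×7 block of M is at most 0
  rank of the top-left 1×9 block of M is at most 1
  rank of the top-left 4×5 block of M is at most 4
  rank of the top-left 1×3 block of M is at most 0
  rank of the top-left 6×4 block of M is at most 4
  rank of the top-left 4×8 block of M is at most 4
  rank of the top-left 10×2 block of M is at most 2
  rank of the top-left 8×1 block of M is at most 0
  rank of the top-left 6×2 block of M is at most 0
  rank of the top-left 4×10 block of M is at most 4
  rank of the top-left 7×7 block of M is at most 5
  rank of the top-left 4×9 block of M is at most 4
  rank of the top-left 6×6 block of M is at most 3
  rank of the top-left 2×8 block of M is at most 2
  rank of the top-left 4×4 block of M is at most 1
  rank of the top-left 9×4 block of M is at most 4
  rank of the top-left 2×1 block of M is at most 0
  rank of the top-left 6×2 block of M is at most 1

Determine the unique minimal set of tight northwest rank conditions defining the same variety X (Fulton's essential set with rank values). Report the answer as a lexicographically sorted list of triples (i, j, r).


Reconstructing r_w from the 30 given conditions:

  R[1]: 0 | 0 | 0 | 0 | 0 | 0 | 0 | 1 | 1 | 1
  R[2]: 0 | 0 | 0 | 0 | 1 | 1 | 1 | 2 | 2 | 2
  R[3]: 0 | 0 | 1 | 1 | 2 | 2 | 2 | 3 | 3 | 3
  R[4]: 0 | 0 | 1 | 1 | 2 | 2 | 2 | 3 | 4 | 4
  R[5]: 0 | 0 | 1 | 2 | 3 | 3 | 3 | 4 | 5 | 5
  R[6]: 0 | 0 | 1 | 2 | 3 | 3 | 4 | 5 | 6 | 6
  R[7]: 0 | 1 | 2 | 3 | 4 | 4 | 5 | 6 | 7 | 7
  R[8]: 0 | 1 | 2 | 3 | 4 | 5 | 6 | 7 | 8 | 8
  R[9]: 1 | 2 | 3 | 4 | 5 | 6 | 7 | 8 | 9 | 9
  R[10]: 1 | 2 | 3 | 4 | 5 | 6 | 7 | 8 | 9 | 10

so w = (8, 5, 3, 9, 4, 7, 2, 6, 1, 10).

|D(w)|=25, |Ess(w)|=7:

[(1, 7, 0), (2, 4, 0), (4, 4, 1), (4, 7, 2), (6, 2, 0), (6, 6, 3), (8, 1, 0)]


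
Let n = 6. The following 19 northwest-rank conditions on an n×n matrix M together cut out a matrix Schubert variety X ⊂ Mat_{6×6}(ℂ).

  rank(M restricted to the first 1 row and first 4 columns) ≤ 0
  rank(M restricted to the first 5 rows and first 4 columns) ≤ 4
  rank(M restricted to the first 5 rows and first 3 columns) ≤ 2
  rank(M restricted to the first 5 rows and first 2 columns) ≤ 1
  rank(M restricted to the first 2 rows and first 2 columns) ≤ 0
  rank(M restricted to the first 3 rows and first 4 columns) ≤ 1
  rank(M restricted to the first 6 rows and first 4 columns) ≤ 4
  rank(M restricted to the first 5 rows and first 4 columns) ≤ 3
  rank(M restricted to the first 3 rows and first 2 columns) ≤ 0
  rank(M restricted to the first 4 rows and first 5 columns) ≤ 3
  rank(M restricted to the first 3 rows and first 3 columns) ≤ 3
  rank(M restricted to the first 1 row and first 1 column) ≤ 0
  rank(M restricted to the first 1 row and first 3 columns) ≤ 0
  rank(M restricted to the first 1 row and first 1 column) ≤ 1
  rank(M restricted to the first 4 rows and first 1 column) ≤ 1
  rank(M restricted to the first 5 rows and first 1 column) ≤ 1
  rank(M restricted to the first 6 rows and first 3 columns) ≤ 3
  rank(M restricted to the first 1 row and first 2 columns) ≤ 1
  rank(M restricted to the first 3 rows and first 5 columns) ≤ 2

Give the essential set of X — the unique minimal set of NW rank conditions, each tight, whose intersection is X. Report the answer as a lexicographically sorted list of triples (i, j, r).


Computing R[i][j] = min implied NW-rank bound (n=6, 19 conditions):

  i=1: 0  0  0  0  1  1
  i=2: 0  0  1  1  2  2
  i=3: 0  0  1  1  2  3
  i=4: 1  1  2  2  3  4
  i=5: 1  1  2  3  4  5
  i=6: 1  2  3  4  5  6

giving w = (5, 3, 6, 1, 4, 2) via Δ²R.

ℓ(w)=10; the 4 essential cells (i,j,r):

[(1, 4, 0), (3, 2, 0), (3, 4, 1), (5, 2, 1)]


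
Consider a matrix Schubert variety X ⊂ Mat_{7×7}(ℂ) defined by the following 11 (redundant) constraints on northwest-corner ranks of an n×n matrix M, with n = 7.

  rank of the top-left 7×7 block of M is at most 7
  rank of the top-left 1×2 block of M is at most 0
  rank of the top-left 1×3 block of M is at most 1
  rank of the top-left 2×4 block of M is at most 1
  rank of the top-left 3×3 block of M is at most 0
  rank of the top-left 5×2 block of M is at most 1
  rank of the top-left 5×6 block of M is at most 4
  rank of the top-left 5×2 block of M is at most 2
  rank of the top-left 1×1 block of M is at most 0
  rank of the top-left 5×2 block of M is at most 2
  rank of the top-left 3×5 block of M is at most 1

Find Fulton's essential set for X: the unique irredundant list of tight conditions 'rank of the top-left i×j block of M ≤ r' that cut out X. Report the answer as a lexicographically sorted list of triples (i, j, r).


Propagating the 11 rank bounds to every northwest block:

  0, 0, 0, 1, 1, 1, 1
  0, 0, 0, 1, 1, 2, 2
  0, 0, 0, 1, 1, 2, 3
  1, 1, 1, 2, 2, 3, 4
  1, 1, 2, 3, 3, 4, 5
  1, 2, 3, 4, 4, 5, 6
  1, 2, 3, 4, 5, 6, 7

the unique w with this rank table is (4, 6, 7, 1, 3, 2, 5).

Fulton essential set (3 of the 12 Rothe cells):

[(3, 3, 0), (3, 5, 1), (5, 2, 1)]


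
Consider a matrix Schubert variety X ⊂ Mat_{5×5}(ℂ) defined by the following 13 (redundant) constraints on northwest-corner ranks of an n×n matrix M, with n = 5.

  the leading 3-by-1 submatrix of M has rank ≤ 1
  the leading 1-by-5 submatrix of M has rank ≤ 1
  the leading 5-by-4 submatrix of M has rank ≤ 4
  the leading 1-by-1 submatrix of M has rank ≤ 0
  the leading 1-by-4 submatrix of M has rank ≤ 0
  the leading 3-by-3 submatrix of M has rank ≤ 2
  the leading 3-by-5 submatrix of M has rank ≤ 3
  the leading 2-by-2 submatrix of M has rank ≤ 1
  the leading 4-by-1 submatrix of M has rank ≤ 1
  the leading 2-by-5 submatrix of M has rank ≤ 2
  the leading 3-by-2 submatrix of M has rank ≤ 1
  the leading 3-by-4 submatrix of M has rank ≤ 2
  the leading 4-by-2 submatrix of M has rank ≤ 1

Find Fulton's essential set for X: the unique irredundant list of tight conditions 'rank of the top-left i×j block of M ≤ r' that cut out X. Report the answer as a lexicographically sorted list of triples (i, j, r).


Propagating the 13 rank bounds to every northwest block:

  0  0  0  0  1
  1  1  1  1  2
  1  1  2  2  3
  1  1  2  3  4
  1  2  3  4  5

hence w(1..5) = (5, 1, 3, 4, 2).

Fulton essential set (2 of the 6 Rothe cells):

[(1, 4, 0), (4, 2, 1)]


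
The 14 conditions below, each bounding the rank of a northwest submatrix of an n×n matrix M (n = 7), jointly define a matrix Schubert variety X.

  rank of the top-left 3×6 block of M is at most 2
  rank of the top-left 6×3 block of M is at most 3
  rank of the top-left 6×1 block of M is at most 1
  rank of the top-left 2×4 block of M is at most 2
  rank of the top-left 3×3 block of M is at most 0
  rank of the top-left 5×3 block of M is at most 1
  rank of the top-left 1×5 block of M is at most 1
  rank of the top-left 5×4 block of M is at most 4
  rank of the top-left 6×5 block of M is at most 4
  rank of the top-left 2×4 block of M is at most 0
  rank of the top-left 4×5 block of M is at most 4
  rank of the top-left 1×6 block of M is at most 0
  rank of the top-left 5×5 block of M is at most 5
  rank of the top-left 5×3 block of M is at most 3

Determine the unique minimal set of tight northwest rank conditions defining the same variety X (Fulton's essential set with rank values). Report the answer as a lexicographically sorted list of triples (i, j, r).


Computing R[i][j] = min implied NW-rank bound (n=7, 14 conditions):

  row 1: 0, 0, 0, 0, 0, 0, 1
  row 2: 0, 0, 0, 0, 1, 1, 2
  row 3: 0, 0, 0, 1, 2, 2, 3
  row 4: 1, 1, 1, 2, 3, 3, 4
  row 5: 1, 1, 1, 2, 3, 4, 5
  row 6: 1, 2, 2, 3, 4, 5, 6
  row 7: 1, 2, 3, 4, 5, 6, 7

reading off 1-entries of Δ²R: w = (7, 5, 4, 1, 6, 2, 3).

Fulton essential set (4 of the 15 Rothe cells):

[(1, 6, 0), (2, 4, 0), (3, 3, 0), (5, 3, 1)]


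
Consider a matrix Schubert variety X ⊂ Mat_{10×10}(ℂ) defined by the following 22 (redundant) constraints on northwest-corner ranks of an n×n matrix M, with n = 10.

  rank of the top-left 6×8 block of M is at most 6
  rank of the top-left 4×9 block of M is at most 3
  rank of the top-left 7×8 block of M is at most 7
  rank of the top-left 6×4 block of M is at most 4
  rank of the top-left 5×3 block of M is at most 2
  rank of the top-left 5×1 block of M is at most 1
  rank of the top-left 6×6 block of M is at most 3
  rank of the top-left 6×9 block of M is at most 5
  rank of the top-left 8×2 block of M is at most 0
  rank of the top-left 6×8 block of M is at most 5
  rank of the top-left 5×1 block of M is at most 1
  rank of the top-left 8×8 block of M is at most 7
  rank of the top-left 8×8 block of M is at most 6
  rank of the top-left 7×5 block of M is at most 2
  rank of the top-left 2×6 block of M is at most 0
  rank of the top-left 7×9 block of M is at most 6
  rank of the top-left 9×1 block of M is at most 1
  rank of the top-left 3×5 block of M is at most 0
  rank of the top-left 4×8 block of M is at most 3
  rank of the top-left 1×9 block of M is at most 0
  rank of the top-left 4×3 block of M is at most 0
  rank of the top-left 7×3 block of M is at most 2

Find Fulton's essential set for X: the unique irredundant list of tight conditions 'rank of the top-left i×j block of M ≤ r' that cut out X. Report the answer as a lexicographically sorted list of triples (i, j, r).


Reconstructing r_w from the 22 given conditions:

  i=1: 0 0 0 0 0 0 0 0 0 1
  i=2: 0 0 0 0 0 0 1 1 1 2
  i=3: 0 0 0 0 0 1 2 2 2 3
  i=4: 0 0 0 1 1 2 3 3 3 4
  i=5: 0 0 1 2 2 3 4 4 4 5
  i=6: 0 0 1 2 2 3 4 5 5 6
  i=7: 0 0 1 2 2 3 4 5 6 7
  i=8: 0 0 1 2 3 4 5 6 7 8
  i=9: 1 1 2 3 4 5 6 7 8 9
  i=10: 1 2 3 4 5 6 7 8 9 10

second differences of R give the permutation w = (10, 7, 6, 4, 3, 8, 9, 5, 1, 2).

Fulton essential set (6 of the 33 Rothe cells):

[(1, 9, 0), (2, 6, 0), (3, 5, 0), (4, 3, 0), (7, 5, 2), (8, 2, 0)]


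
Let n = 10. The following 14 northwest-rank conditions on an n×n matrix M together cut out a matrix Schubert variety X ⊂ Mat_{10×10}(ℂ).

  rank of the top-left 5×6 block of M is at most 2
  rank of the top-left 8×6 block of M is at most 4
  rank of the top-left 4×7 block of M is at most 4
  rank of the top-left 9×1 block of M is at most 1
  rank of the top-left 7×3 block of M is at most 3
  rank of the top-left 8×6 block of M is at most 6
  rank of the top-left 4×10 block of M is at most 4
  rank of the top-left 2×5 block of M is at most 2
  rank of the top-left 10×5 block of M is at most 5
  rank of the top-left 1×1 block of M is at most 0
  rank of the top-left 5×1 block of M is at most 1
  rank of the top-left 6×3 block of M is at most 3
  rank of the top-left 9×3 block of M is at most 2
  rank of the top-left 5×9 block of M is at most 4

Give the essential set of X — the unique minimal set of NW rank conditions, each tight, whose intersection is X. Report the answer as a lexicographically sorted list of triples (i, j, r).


Computing R[i][j] = min implied NW-rank bound (n=10, 14 conditions):

  R[1]: 0, 1, 1, 1, 1, 1, 1, 1, 1, 1
  R[2]: 1, 2, 2, 2, 2, 2, 2, 2, 2, 2
  R[3]: 1, 2, 2, 2, 2, 2, 3, 3, 3, 3
  R[4]: 1, 2, 2, 2, 2, 2, 3, 4, 4, 4
  R[5]: 1, 2, 2, 2, 2, 2, 3, 4, 4, 5
  R[6]: 1, 2, 2, 3, 3, 3, 4, 5, 5, 6
  R[7]: 1, 2, 2, 3, 4, 4, 5, 6, 6, 7
  R[8]: 1, 2, 2, 3, 4, 4, 5, 6, 7, 8
  R[9]: 1, 2, 2, 3, 4, 5, 6, 7, 8, 9
  R[10]: 1, 2, 3, 4, 5, 6, 7, 8, 9, 10

giving w = (2, 1, 7, 8, 10, 4, 5, 9, 6, 3) via Δ²R.

|D(w)|=19, |Ess(w)|=5:

[(1, 1, 0), (5, 6, 2), (5, 9, 4), (8, 6, 4), (9, 3, 2)]


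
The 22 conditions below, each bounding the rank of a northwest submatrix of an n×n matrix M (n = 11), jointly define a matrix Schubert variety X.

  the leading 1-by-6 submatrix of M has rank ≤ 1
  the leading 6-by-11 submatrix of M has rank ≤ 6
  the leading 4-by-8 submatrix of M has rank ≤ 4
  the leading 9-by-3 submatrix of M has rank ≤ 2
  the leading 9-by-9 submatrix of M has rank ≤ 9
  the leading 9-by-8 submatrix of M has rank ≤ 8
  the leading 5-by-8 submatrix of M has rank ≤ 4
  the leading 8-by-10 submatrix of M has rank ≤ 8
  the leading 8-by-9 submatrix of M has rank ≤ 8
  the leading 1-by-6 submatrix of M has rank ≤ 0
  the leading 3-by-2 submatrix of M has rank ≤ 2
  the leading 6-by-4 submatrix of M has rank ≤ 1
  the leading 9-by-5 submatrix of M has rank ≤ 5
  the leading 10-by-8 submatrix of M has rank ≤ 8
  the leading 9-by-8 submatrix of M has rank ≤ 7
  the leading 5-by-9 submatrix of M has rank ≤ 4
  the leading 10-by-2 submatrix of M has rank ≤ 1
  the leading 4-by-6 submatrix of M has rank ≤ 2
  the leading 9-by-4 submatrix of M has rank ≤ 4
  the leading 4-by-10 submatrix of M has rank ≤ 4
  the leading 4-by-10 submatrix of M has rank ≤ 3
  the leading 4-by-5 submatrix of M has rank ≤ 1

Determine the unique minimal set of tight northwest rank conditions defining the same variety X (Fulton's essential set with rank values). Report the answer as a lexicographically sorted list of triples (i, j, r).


The tightest implied rank at each (i,j), from the 22 conditions:

  0 | 0 | 0 | 0 | 0 | 0 | 1 | 1 | 1 | 1 | 1
  1 | 1 | 1 | 1 | 1 | 1 | 2 | 2 | 2 | 2 | 2
  1 | 1 | 1 | 1 | 1 | 2 | 3 | 3 | 3 | 3 | 3
  1 | 1 | 1 | 1 | 1 | 2 | 3 | 3 | 3 | 3 | 4
  1 | 1 | 1 | 1 | 2 | 3 | 4 | 4 | 4 | 4 | 5
  1 | 1 | 1 | 1 | 2 | 3 | 4 | 5 | 5 | 5 | 6
  1 | 1 | 2 | 2 | 3 | 4 | 5 | 6 | 6 | 6 | 7
  1 | 1 | 2 | 3 | 4 | 5 | 6 | 7 | 7 | 7 | 8
  1 | 1 | 2 | 3 | 4 | 5 | 6 | 7 | 8 | 8 | 9
  1 | 1 | 2 | 3 | 4 | 5 | 6 | 7 | 8 | 9 | 10
  1 | 2 | 3 | 4 | 5 | 6 | 7 | 8 | 9 | 10 | 11

second differences of R give the permutation w = (7, 1, 6, 11, 5, 8, 3, 4, 9, 10, 2).

Rothe diagram D(w) (27 cells), 5 SE-corners (essential conditions):

[(1, 6, 0), (4, 5, 1), (4, 10, 3), (6, 4, 1), (10, 2, 1)]


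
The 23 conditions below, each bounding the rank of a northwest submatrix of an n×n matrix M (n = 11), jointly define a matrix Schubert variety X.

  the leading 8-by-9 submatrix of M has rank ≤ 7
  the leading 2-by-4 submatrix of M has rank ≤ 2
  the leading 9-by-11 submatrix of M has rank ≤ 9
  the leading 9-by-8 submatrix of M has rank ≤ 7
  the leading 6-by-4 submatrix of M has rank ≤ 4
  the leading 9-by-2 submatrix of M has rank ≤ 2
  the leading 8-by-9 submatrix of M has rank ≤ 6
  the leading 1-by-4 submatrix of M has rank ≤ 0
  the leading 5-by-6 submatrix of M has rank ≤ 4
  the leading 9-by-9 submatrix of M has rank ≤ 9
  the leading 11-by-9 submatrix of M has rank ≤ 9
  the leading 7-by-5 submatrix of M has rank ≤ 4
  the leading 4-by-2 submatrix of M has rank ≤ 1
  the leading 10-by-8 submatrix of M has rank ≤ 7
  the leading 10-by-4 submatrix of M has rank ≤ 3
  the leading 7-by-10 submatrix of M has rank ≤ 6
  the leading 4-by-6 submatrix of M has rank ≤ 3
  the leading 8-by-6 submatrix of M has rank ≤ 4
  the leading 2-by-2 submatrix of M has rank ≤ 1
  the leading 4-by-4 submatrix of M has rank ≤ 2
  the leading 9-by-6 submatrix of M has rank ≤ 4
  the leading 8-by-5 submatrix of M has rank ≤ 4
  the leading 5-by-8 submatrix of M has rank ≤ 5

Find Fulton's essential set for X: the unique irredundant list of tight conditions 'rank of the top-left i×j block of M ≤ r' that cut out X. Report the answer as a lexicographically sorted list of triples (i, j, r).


Propagating the 23 rank bounds to every northwest block:

  i=1: 0 | 0 | 0 | 0 | 1 | 1 | 1 | 1 | 1 | 1 | 1
  i=2: 1 | 1 | 1 | 1 | 2 | 2 | 2 | 2 | 2 | 2 | 2
  i=3: 1 | 1 | 2 | 2 | 3 | 3 | 3 | 3 | 3 | 3 | 3
  i=4: 1 | 1 | 2 | 2 | 3 | 3 | 4 | 4 | 4 | 4 | 4
  i=5: 1 | 2 | 3 | 3 | 4 | 4 | 5 | 5 | 5 | 5 | 5
  i=6: 1 | 2 | 3 | 3 | 4 | 4 | 5 | 6 | 6 | 6 | 6
  i=7: 1 | 2 | 3 | 3 | 4 | 4 | 5 | 6 | 6 | 6 | 7
  i=8: 1 | 2 | 3 | 3 | 4 | 4 | 5 | 6 | 6 | 7 | 8
  i=9: 1 | 2 | 3 | 3 | 4 | 4 | 5 | 6 | 7 | 8 | 9
  i=10: 1 | 2 | 3 | 3 | 4 | 5 | 6 | 7 | 8 | 9 | 10
  i=11: 1 | 2 | 3 | 4 | 5 | 6 | 7 | 8 | 9 | 10 | 11

giving w = (5, 1, 3, 7, 2, 8, 11, 10, 9, 6, 4) via Δ²R.

|D(w)|=20, |Ess(w)|=8:

[(1, 4, 0), (4, 2, 1), (4, 4, 2), (4, 6, 3), (7, 10, 6), (8, 9, 6), (9, 6, 4), (10, 4, 3)]


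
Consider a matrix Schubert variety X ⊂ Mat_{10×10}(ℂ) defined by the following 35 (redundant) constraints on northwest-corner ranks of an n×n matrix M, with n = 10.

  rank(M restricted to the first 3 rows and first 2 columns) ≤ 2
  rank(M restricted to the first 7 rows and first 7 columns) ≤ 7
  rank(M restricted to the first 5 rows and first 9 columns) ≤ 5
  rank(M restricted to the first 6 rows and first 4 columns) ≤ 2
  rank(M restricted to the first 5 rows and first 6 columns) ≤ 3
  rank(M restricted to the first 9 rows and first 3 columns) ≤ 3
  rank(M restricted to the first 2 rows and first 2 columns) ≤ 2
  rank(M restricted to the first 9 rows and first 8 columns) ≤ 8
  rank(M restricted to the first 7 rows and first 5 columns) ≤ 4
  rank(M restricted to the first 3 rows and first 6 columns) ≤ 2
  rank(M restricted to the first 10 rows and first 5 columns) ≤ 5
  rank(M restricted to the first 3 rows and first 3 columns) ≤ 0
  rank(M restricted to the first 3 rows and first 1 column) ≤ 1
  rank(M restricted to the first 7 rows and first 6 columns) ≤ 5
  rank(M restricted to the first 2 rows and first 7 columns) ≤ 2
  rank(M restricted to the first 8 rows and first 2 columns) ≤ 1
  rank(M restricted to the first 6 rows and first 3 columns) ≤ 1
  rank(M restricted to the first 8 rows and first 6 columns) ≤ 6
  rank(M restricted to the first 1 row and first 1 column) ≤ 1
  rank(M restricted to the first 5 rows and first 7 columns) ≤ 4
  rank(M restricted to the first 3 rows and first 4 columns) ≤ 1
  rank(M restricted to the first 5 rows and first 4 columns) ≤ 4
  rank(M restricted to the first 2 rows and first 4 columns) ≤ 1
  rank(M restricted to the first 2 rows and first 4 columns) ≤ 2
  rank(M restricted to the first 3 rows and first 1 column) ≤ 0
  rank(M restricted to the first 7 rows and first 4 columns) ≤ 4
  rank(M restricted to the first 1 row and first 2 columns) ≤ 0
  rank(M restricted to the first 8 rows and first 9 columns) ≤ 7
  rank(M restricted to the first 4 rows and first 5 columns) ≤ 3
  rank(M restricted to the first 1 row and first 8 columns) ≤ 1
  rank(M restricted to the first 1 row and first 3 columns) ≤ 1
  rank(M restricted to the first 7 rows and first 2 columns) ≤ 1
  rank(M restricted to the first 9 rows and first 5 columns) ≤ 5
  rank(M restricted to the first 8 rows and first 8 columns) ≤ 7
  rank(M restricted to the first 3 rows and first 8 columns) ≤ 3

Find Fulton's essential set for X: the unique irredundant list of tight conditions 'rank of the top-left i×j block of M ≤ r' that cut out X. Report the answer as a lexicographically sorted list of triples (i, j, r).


Propagating the 35 rank bounds to every northwest block:

  0 | 0 | 0 | 1 | 1 | 1 | 1 | 1 | 1 | 1
  0 | 0 | 0 | 1 | 2 | 2 | 2 | 2 | 2 | 2
  0 | 0 | 0 | 1 | 2 | 2 | 3 | 3 | 3 | 3
  1 | 1 | 1 | 2 | 3 | 3 | 4 | 4 | 4 | 4
  1 | 1 | 1 | 2 | 3 | 3 | 4 | 5 | 5 | 5
  1 | 1 | 1 | 2 | 3 | 4 | 5 | 6 | 6 | 6
  1 | 1 | 2 | 3 | 4 | 5 | 6 | 7 | 7 | 7
  1 | 1 | 2 | 3 | 4 | 5 | 6 | 7 | 7 | 8
  1 | 2 | 3 | 4 | 5 | 6 | 7 | 8 | 8 | 9
  1 | 2 | 3 | 4 | 5 | 6 | 7 | 8 | 9 | 10

giving w = (4, 5, 7, 1, 8, 6, 3, 10, 2, 9) via Δ²R.

Fulton essential set (6 of the 18 Rothe cells):

[(3, 3, 0), (3, 6, 2), (5, 6, 3), (6, 3, 1), (8, 2, 1), (8, 9, 7)]


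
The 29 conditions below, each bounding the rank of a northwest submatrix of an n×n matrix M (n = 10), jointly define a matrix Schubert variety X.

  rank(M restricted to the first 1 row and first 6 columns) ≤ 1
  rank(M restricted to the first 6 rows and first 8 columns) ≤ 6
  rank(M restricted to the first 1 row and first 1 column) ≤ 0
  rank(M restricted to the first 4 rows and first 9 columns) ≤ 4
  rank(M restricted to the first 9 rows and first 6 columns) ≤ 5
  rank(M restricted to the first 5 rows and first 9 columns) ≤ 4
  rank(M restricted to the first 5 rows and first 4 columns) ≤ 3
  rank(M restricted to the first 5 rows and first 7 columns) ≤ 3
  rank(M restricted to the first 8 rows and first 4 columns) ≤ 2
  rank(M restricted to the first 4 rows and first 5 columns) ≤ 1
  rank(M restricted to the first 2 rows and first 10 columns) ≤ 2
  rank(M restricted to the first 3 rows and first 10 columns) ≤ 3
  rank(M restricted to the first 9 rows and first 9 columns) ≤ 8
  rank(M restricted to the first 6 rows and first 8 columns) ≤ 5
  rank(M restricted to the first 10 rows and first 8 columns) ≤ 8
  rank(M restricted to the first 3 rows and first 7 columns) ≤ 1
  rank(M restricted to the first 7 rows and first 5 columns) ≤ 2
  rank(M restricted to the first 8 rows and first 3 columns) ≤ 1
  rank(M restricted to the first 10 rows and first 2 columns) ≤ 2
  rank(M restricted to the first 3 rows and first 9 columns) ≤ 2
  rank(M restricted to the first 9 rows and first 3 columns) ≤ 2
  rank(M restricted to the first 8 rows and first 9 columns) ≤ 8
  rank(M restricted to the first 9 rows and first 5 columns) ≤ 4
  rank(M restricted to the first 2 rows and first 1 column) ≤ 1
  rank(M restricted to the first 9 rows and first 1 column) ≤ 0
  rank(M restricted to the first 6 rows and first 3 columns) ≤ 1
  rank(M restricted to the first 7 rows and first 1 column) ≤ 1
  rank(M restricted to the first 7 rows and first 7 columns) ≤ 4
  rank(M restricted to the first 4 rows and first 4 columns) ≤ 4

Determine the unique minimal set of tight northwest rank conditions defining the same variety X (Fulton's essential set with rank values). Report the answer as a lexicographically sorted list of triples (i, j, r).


Rank table r_w(10×10) implied by the 29 constraints:

  R[1]: 0, 1, 1, 1, 1, 1, 1, 1, 1, 1
  R[2]: 0, 1, 1, 1, 1, 1, 1, 2, 2, 2
  R[3]: 0, 1, 1, 1, 1, 1, 1, 2, 2, 3
  R[4]: 0, 1, 1, 1, 1, 2, 2, 3, 3, 4
  R[5]: 0, 1, 1, 2, 2, 3, 3, 4, 4, 5
  R[6]: 0, 1, 1, 2, 2, 3, 4, 5, 5, 6
  R[7]: 0, 1, 1, 2, 2, 3, 4, 5, 6, 7
  R[8]: 0, 1, 1, 2, 3, 4, 5, 6, 7, 8
  R[9]: 0, 1, 2, 3, 4, 5, 6, 7, 8, 9
  R[10]: 1, 2, 3, 4, 5, 6, 7, 8, 9, 10

the unique w with this rank table is (2, 8, 10, 6, 4, 7, 9, 5, 3, 1).

Rothe diagram D(w) (29 cells), 6 SE-corners (essential conditions):

[(3, 7, 1), (3, 9, 2), (4, 5, 1), (7, 5, 2), (8, 3, 1), (9, 1, 0)]


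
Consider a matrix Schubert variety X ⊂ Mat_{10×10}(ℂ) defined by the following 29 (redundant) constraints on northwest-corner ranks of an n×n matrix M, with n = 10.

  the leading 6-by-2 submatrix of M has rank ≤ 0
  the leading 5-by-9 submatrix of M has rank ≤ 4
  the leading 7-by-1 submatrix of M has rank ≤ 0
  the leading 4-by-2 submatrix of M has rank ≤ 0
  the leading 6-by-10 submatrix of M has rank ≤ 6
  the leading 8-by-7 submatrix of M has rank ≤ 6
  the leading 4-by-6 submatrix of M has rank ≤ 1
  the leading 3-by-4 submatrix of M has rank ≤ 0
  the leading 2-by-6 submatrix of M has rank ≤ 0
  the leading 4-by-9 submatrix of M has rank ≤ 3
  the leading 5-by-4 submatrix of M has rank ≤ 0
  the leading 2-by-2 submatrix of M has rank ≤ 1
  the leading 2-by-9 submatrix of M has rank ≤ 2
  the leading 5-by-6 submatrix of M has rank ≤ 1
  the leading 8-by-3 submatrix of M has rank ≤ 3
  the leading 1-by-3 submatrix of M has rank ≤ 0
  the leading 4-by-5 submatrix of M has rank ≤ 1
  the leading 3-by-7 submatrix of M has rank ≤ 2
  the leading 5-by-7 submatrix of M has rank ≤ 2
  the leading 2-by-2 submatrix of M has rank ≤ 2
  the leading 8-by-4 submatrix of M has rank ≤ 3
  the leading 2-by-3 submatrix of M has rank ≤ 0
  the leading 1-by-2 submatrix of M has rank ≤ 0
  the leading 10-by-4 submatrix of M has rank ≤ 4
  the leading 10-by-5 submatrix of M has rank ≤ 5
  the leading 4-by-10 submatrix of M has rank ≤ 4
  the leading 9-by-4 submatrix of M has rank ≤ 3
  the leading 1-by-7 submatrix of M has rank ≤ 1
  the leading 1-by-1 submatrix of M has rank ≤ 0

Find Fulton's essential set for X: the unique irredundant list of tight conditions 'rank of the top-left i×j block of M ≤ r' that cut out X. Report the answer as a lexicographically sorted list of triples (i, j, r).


The tightest implied rank at each (i,j), from the 29 conditions:

  R[1]: 0, 0, 0, 0, 0, 0, 1, 1, 1, 1
  R[2]: 0, 0, 0, 0, 0, 0, 1, 2, 2, 2
  R[3]: 0, 0, 0, 0, 1, 1, 2, 3, 3, 3
  R[4]: 0, 0, 0, 0, 1, 1, 2, 3, 3, 4
  R[5]: 0, 0, 0, 0, 1, 1, 2, 3, 4, 5
  R[6]: 0, 0, 1, 1, 2, 2, 3, 4, 5, 6
  R[7]: 0, 1, 2, 2, 3, 3, 4, 5, 6, 7
  R[8]: 1, 2, 3, 3, 4, 4, 5, 6, 7, 8
  R[9]: 1, 2, 3, 3, 4, 5, 6, 7, 8, 9
  R[10]: 1, 2, 3, 4, 5, 6, 7, 8, 9, 10

second differences of R give the permutation w = (7, 8, 5, 10, 9, 3, 2, 1, 6, 4).

7 SE-corners of the 31-cell Rothe diagram give Ess(w):

[(2, 6, 0), (4, 9, 3), (5, 4, 0), (5, 6, 1), (6, 2, 0), (7, 1, 0), (9, 4, 3)]


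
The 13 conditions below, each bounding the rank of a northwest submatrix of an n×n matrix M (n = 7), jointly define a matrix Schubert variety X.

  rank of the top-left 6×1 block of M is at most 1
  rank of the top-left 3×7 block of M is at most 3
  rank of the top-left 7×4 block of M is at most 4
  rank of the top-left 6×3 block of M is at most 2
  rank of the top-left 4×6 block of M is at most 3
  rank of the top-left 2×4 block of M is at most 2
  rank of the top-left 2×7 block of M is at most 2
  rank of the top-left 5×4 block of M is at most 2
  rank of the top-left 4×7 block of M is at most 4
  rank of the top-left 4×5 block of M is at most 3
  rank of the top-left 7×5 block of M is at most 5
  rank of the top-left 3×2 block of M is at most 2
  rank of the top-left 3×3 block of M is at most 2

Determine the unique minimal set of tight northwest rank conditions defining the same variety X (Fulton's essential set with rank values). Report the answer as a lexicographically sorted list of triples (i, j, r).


Reconstructing r_w from the 13 given conditions:

  i=1: 1 | 1 | 1 | 1 | 1 | 1 | 1
  i=2: 1 | 2 | 2 | 2 | 2 | 2 | 2
  i=3: 1 | 2 | 2 | 2 | 3 | 3 | 3
  i=4: 1 | 2 | 2 | 2 | 3 | 3 | 4
  i=5: 1 | 2 | 2 | 2 | 3 | 4 | 5
  i=6: 1 | 2 | 2 | 3 | 4 | 5 | 6
  i=7: 1 | 2 | 3 | 4 | 5 | 6 | 7

second differences of R give the permutation w = (1, 2, 5, 7, 6, 4, 3).

3 SE-corners of the 8-cell Rothe diagram give Ess(w):

[(4, 6, 3), (5, 4, 2), (6, 3, 2)]


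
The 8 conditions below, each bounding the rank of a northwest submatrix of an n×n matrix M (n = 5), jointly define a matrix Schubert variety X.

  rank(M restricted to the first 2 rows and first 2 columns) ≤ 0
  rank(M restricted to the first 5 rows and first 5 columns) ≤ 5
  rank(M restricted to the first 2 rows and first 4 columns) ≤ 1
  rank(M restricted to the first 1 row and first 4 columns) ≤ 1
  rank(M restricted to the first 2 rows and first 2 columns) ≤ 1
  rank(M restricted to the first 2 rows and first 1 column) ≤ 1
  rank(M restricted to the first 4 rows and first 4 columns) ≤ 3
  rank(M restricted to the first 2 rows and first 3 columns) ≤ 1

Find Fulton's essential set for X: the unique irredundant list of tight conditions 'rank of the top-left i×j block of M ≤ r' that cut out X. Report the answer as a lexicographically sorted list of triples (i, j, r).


The tightest implied rank at each (i,j), from the 8 conditions:

  row 1: 0 | 0 | 1 | 1 | 1
  row 2: 0 | 0 | 1 | 1 | 2
  row 3: 1 | 1 | 2 | 2 | 3
  row 4: 1 | 2 | 3 | 3 | 4
  row 5: 1 | 2 | 3 | 4 | 5

so w = (3, 5, 1, 2, 4).

2 SE-corners of the 5-cell Rothe diagram give Ess(w):

[(2, 2, 0), (2, 4, 1)]


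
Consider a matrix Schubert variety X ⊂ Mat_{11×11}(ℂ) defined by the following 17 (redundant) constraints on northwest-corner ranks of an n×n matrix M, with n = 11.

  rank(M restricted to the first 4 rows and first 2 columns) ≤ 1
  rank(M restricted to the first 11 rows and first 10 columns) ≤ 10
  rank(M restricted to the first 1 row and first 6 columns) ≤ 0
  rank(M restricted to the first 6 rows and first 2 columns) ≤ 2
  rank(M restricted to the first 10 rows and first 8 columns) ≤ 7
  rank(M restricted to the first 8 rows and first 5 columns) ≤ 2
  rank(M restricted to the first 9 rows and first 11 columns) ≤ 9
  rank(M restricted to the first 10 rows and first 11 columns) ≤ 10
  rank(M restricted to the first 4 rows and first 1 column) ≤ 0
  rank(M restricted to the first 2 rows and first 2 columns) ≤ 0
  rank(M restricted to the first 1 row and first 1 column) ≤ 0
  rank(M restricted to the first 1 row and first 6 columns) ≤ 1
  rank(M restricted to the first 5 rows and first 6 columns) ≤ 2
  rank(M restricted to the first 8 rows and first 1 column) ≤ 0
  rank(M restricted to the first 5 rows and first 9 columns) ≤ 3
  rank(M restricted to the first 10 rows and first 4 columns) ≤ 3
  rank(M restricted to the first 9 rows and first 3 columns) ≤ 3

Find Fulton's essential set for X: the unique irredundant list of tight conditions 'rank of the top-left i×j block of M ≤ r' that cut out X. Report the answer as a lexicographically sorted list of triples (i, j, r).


Recovering R(i,j) via the rank-extension bound from the 17 conditions:

  i=1: 0 0 0 0 0 0 1 1 1 1 1
  i=2: 0 0 1 1 1 1 2 2 2 2 2
  i=3: 0 1 2 2 2 2 3 3 3 3 3
  i=4: 0 1 2 2 2 2 3 3 3 4 4
  i=5: 0 1 2 2 2 2 3 3 3 4 5
  i=6: 0 1 2 2 2 3 4 4 4 5 6
  i=7: 0 1 2 2 2 3 4 5 5 6 7
  i=8: 0 1 2 2 2 3 4 5 6 7 8
  i=9: 1 2 3 3 3 4 5 6 7 8 9
  i=10: 1 2 3 3 4 5 6 7 8 9 10
  i=11: 1 2 3 4 5 6 7 8 9 10 11

second differences of R give the permutation w = (7, 3, 2, 10, 11, 6, 8, 9, 1, 5, 4).

Rothe diagram D(w) (31 cells), 7 SE-corners (essential conditions):

[(1, 6, 0), (2, 2, 0), (5, 6, 2), (5, 9, 3), (8, 1, 0), (8, 5, 2), (10, 4, 3)]


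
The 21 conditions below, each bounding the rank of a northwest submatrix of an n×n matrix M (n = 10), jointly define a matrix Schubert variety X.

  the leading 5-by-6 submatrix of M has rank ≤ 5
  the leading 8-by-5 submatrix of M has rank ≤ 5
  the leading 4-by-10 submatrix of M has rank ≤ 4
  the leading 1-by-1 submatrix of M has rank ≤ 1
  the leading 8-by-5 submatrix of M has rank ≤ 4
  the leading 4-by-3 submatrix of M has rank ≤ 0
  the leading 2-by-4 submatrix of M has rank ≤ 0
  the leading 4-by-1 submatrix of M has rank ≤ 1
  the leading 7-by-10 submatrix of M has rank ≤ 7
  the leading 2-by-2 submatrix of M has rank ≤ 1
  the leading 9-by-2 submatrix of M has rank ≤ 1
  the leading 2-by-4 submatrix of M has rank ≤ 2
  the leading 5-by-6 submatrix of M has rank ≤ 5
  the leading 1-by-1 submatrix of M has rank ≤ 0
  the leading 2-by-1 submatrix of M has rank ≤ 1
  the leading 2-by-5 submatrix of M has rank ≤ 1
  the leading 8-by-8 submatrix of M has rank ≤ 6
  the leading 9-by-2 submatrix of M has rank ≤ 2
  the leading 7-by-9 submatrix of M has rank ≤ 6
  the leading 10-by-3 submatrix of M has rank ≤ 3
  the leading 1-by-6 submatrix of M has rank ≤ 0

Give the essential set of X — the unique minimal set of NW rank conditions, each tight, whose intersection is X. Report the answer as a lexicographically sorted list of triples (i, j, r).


Propagating the 21 rank bounds to every northwest block:

  row 1: 0  0  0  0  0  0  1  1  1  1
  row 2: 0  0  0  0  1  1  2  2  2  2
  row 3: 0  0  0  1  2  2  3  3  3  3
  row 4: 0  0  0  1  2  3  4  4  4  4
  row 5: 1  1  1  2  3  4  5  5  5  5
  row 6: 1  1  2  3  4  5  6  6  6  6
  row 7: 1  1  2  3  4  5  6  6  6  7
  row 8: 1  1  2  3  4  5  6  6  7  8
  row 9: 1  1  2  3  4  5  6  7  8  9
  row 10: 1  2  3  4  5  6  7  8  9  10

giving w = (7, 5, 4, 6, 1, 3, 10, 9, 8, 2) via Δ²R.

D(w) has 23 cells with 6 SE-corners; essential set:

[(1, 6, 0), (2, 4, 0), (4, 3, 0), (7, 9, 6), (8, 8, 6), (9, 2, 1)]


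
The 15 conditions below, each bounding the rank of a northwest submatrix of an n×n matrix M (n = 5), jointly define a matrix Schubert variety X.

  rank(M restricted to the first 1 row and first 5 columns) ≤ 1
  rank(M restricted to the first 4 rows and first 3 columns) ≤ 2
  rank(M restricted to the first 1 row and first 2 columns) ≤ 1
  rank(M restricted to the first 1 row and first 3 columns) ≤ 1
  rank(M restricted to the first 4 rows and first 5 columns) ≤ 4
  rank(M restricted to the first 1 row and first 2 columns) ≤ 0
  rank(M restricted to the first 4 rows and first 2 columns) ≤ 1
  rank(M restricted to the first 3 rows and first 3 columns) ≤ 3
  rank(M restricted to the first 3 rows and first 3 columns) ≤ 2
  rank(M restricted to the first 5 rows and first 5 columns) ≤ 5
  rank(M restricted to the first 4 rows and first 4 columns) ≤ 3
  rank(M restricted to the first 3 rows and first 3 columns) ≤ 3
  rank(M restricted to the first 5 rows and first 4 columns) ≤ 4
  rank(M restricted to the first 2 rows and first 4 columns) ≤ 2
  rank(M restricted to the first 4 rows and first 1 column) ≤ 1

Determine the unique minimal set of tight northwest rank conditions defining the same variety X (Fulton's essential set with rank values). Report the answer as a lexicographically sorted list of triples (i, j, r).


Reconstructing r_w from the 15 given conditions:

  i=1: 0  0  1  1  1
  i=2: 1  1  2  2  2
  i=3: 1  1  2  3  3
  i=4: 1  1  2  3  4
  i=5: 1  2  3  4  5

so w = (3, 1, 4, 5, 2).

Rothe diagram D(w) (4 cells), 2 SE-corners (essential conditions):

[(1, 2, 0), (4, 2, 1)]


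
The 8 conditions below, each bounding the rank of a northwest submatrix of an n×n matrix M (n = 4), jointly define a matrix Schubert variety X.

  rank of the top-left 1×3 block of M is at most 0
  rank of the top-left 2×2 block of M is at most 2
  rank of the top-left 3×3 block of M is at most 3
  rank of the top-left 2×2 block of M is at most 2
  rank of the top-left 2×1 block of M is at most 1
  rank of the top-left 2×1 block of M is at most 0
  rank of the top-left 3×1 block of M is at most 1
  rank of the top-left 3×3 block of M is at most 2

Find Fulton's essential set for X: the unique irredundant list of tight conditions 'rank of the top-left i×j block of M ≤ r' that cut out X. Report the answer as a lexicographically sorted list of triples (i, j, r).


The tightest implied rank at each (i,j), from the 8 conditions:

  0 | 0 | 0 | 1
  0 | 1 | 1 | 2
  1 | 2 | 2 | 3
  1 | 2 | 3 | 4

hence w(1..4) = (4, 2, 1, 3).

Rothe diagram D(w) (4 cells), 2 SE-corners (essential conditions):

[(1, 3, 0), (2, 1, 0)]


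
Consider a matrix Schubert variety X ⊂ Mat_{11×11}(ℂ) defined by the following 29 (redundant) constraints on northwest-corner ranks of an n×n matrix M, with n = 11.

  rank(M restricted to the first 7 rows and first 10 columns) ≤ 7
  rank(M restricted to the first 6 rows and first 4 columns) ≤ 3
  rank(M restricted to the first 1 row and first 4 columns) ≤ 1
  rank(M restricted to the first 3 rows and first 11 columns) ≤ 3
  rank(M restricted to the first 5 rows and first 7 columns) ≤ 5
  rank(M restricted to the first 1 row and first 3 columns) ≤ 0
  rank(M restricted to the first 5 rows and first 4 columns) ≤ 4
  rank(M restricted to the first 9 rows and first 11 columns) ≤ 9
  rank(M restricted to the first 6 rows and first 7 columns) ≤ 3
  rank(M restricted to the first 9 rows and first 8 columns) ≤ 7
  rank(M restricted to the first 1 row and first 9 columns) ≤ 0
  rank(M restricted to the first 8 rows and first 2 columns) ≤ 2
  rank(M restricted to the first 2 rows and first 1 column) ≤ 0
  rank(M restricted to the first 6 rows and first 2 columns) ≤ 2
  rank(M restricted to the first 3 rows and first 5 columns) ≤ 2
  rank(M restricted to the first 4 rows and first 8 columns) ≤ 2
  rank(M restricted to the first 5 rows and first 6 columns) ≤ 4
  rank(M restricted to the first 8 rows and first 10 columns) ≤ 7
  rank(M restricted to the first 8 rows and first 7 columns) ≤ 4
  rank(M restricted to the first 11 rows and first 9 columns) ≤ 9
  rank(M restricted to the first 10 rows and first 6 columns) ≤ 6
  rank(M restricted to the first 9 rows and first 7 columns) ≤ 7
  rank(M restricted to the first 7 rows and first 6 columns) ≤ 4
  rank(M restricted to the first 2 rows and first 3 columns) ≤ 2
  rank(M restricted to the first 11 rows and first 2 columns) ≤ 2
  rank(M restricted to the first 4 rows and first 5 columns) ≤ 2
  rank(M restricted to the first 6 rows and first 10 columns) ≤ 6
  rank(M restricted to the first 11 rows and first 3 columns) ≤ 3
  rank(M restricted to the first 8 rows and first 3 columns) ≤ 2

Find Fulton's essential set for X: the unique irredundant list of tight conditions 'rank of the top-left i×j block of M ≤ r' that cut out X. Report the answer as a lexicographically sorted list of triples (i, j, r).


Rank table r_w(11×11) implied by the 29 constraints:

  i=1: 0  0  0  0  0  0  0  0  0  1  1
  i=2: 0  1  1  1  1  1  1  1  1  2  2
  i=3: 1  2  2  2  2  2  2  2  2  3  3
  i=4: 1  2  2  2  2  2  2  2  3  4  4
  i=5: 1  2  2  3  3  3  3  3  4  5  5
  i=6: 1  2  2  3  3  3  3  4  5  6  6
  i=7: 1  2  2  3  4  4  4  5  6  7  7
  i=8: 1  2  2  3  4  4  4  5  6  7  8
  i=9: 1  2  3  4  5  5  5  6  7  8  9
  i=10: 1  2  3  4  5  6  6  7  8  9  10
  i=11: 1  2  3  4  5  6  7  8  9  10  11

giving w = (10, 2, 1, 9, 4, 8, 5, 11, 3, 6, 7) via Δ²R.

6 SE-corners of the 25-cell Rothe diagram give Ess(w):

[(1, 9, 0), (2, 1, 0), (4, 8, 2), (6, 7, 3), (8, 3, 2), (8, 7, 4)]


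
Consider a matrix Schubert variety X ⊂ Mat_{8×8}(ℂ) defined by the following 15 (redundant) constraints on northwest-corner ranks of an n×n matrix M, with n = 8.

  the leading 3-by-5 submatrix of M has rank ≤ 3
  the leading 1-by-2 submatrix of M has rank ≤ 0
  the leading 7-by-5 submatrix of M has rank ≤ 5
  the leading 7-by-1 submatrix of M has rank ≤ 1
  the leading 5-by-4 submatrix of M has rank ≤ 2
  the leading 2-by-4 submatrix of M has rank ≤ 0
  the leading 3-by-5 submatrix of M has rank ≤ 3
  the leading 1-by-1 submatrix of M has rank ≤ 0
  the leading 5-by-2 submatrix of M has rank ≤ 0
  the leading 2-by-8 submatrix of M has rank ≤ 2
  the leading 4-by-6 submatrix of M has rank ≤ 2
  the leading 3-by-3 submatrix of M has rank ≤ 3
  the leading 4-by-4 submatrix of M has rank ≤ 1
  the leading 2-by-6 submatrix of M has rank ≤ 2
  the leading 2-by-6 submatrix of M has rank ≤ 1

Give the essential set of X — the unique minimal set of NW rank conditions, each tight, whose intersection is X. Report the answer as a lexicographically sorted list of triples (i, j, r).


Propagating the 15 rank bounds to every northwest block:

  i=1: 0 | 0 | 0 | 0 | 1 | 1 | 1 | 1
  i=2: 0 | 0 | 0 | 0 | 1 | 1 | 2 | 2
  i=3: 0 | 0 | 1 | 1 | 2 | 2 | 3 | 3
  i=4: 0 | 0 | 1 | 1 | 2 | 2 | 3 | 4
  i=5: 0 | 0 | 1 | 2 | 3 | 3 | 4 | 5
  i=6: 1 | 1 | 2 | 3 | 4 | 4 | 5 | 6
  i=7: 1 | 2 | 3 | 4 | 5 | 5 | 6 | 7
  i=8: 1 | 2 | 3 | 4 | 5 | 6 | 7 | 8

second differences of R give the permutation w = (5, 7, 3, 8, 4, 1, 2, 6).

D(w) has 17 cells with 5 SE-corners; essential set:

[(2, 4, 0), (2, 6, 1), (4, 4, 1), (4, 6, 2), (5, 2, 0)]


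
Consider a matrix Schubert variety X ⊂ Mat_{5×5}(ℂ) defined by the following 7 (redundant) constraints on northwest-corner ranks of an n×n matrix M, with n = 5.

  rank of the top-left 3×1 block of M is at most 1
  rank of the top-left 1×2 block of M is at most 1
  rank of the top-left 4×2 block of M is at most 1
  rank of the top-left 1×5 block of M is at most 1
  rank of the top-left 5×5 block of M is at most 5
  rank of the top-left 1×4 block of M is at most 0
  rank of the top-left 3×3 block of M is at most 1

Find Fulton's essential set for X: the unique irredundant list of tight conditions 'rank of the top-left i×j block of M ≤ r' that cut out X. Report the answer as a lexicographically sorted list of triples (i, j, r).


Recovering R(i,j) via the rank-extension bound from the 7 conditions:

  0, 0, 0, 0, 1
  1, 1, 1, 1, 2
  1, 1, 1, 2, 3
  1, 1, 2, 3, 4
  1, 2, 3, 4, 5

hence w(1..5) = (5, 1, 4, 3, 2).

3 SE-corners of the 7-cell Rothe diagram give Ess(w):

[(1, 4, 0), (3, 3, 1), (4, 2, 1)]
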